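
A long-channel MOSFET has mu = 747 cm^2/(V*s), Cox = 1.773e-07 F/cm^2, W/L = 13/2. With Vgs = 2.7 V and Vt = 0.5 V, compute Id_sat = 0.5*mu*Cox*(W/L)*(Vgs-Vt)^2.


Step 1: Overdrive voltage Vov = Vgs - Vt = 2.7 - 0.5 = 2.2 V
Step 2: W/L = 13/2 = 6.5
Step 3: Id = 0.5 * 747 * 1.773e-07 * 6.5 * 2.2^2
Step 4: Id = 2.08e-03 A

2.08e-03


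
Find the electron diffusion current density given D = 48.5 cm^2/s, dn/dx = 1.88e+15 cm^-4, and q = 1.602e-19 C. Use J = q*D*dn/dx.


Step 1: J = q * D * (dn/dx)
Step 2: J = 1.602e-19 * 48.5 * 1.88e+15
Step 3: J = 1.46e-02 A/cm^2

1.46e-02


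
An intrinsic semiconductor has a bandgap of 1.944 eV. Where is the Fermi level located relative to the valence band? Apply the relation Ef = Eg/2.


Step 1: For an intrinsic semiconductor, the Fermi level sits at midgap.
Step 2: Ef = Eg / 2 = 1.944 / 2 = 0.972 eV

0.972


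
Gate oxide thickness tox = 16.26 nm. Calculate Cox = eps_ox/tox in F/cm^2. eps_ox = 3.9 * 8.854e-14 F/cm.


Step 1: eps_ox = 3.9 * 8.854e-14 = 3.45306e-13 F/cm
Step 2: tox in cm = 16.26 nm * 1e-7 = 1.6260e-06 cm
Step 3: Cox = 3.45306e-13 / 1.6260e-06 = 2.12e-07 F/cm^2

2.12e-07


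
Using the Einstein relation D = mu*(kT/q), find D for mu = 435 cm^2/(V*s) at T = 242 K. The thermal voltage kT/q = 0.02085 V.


Step 1: D = mu * (kT/q)
Step 2: D = 435 * 0.02085
Step 3: D = 9.07 cm^2/s

9.07


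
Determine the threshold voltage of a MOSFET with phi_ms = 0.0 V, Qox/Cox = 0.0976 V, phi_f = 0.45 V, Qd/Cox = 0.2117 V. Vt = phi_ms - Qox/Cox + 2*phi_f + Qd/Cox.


Step 1: Vt = phi_ms - Qox/Cox + 2*phi_f + Qd/Cox
Step 2: Vt = 0.0 - 0.0976 + 2*0.45 + 0.2117
Step 3: Vt = 0.0 - 0.0976 + 0.9 + 0.2117
Step 4: Vt = 1.0141 V

1.0141


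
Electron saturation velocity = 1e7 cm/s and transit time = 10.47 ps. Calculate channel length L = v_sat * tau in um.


Step 1: tau in seconds = 10.47 ps * 1e-12 = 1.0470e-11 s
Step 2: L = v_sat * tau = 1e7 * 1.0470e-11 = 1.0470e-04 cm
Step 3: L in um = 1.0470e-04 * 1e4 = 1.047 um

1.047


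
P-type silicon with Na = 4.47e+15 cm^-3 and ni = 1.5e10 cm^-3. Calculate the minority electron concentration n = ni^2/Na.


Step 1: Majority hole concentration p ≈ Na = 4.47e+15 cm^-3
Step 2: n = ni^2 / Na = (1.5e10)^2 / 4.47e+15
Step 3: n = 5.03e+04 cm^-3

5.03e+04


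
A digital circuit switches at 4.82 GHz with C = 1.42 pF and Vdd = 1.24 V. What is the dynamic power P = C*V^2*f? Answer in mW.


Step 1: V^2 = 1.24^2 = 1.5376 V^2
Step 2: P = C*V^2*f = 1.42e-12 F * 1.5376 * 4.82e9 Hz
Step 3: P = 1.052394944e-02 W
Step 4: P = 10.524 mW

10.524


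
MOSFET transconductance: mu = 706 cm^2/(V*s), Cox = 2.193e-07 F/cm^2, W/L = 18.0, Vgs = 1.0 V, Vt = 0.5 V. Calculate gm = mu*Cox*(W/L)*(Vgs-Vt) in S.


Step 1: Vov = Vgs - Vt = 1.0 - 0.5 = 0.5 V
Step 2: gm = mu * Cox * (W/L) * Vov
Step 3: gm = 706 * 2.193e-07 * 18.0 * 0.5 = 1.39e-03 S

1.39e-03


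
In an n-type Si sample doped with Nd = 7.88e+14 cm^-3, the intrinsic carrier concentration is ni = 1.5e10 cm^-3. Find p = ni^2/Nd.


Step 1: Since Nd >> ni, n ≈ Nd = 7.88e+14 cm^-3
Step 2: p = ni^2 / n = (1.5e10)^2 / 7.88e+14
Step 3: p = 2.25e20 / 7.88e+14 = 2.86e+05 cm^-3

2.86e+05


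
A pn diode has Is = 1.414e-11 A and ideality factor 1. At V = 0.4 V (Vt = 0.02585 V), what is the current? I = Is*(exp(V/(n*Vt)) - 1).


Step 1: V/(n*Vt) = 0.4/(1*0.02585) = 15.4739
Step 2: exp(15.4739) = 5.2508e+06
Step 3: I = 1.414e-11 * (5.2508e+06 - 1) = 7.42e-05 A

7.42e-05


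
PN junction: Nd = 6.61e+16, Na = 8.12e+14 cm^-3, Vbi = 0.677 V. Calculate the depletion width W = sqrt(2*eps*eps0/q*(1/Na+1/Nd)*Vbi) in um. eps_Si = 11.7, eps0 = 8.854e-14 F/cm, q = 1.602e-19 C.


Step 1: 1/Na + 1/Nd = 1/8.12e+14 + 1/6.61e+16 = 1.24666e-15
Step 2: 2*eps*eps0/q = 2*11.7*8.854e-14/1.602e-19 = 1.293281e+07
Step 3: W^2 = 1.293281e+07 * 1.24666e-15 * 0.677 = 1.09151e-08
Step 4: W = sqrt(1.09151e-08) = 1.045e-04 cm = 1.045 um

1.045


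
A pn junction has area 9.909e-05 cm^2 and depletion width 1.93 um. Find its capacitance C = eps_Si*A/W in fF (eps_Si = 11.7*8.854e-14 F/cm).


Step 1: eps_Si = 11.7 * 8.854e-14 = 1.035918e-12 F/cm
Step 2: W in cm = 1.93 * 1e-4 = 1.93e-04 cm
Step 3: C = 1.035918e-12 * 9.909e-05 / 1.93e-04 = 5.318607e-13 F
Step 4: C = 531.86 fF

531.86


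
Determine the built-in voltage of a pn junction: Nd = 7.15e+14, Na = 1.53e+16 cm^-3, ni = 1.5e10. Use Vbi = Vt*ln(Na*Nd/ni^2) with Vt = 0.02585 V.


Step 1: Compute Na*Nd/ni^2 = 1.53e+16 * 7.15e+14 / (1.5e10)^2 = 4.8620e+10
Step 2: ln(4.8620e+10) = 24.6073
Step 3: Vbi = 0.02585 * 24.6073 = 0.636 V

0.636


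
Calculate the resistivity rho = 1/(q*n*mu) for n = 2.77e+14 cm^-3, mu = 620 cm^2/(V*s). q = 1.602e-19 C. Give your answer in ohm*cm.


Step 1: sigma = q * n * mu = 1.602e-19 * 2.77e+14 * 620 = 2.75127e-02 S/cm
Step 2: rho = 1 / sigma = 1 / 2.75127e-02 = 36.35 ohm*cm

36.35


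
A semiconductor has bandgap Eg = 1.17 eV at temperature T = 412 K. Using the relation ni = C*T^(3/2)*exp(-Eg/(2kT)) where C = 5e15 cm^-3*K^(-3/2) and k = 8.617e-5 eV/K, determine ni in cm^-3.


Step 1: Compute kT = 8.617e-5 * 412 = 0.03550204 eV
Step 2: Exponent = -Eg/(2kT) = -1.17/(2*0.03550204) = -16.47793
Step 3: T^(3/2) = 412^1.5 = 8362.69
Step 4: ni = 5e15 * 8362.69 * exp(-16.47793) = 2.92e+12 cm^-3

2.92e+12


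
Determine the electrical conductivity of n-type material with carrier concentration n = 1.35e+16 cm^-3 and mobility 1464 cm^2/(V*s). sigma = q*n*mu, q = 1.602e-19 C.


Step 1: sigma = q * n * mu
Step 2: sigma = 1.602e-19 * 1.35e+16 * 1464
Step 3: sigma = 3.166e+00 S/cm

3.166e+00


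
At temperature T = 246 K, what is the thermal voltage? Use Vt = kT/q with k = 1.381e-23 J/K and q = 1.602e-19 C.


Step 1: kT = 1.381e-23 * 246 = 3.39726e-21 J
Step 2: Vt = kT/q = 3.39726e-21 / 1.602e-19
Step 3: Vt = 0.02121 V

0.02121


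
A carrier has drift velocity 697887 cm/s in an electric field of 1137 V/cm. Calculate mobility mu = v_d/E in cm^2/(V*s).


Step 1: mu = v_d / E
Step 2: mu = 697887 / 1137
Step 3: mu = 613.8 cm^2/(V*s)

613.8


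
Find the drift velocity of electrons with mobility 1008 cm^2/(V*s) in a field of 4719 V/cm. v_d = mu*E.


Step 1: v_d = mu * E
Step 2: v_d = 1008 * 4719 = 4756752
Step 3: v_d = 4.76e+06 cm/s

4.76e+06


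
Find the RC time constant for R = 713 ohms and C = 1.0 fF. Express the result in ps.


Step 1: tau = R * C
Step 2: tau = 713 * 1.0 fF = 713 * 1.0e-15 F
Step 3: tau = 7.13e-13 s = 0.713 ps

0.713


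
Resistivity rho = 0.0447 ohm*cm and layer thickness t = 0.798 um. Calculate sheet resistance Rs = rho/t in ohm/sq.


Step 1: Convert thickness to cm: t = 0.798 um = 7.9800e-05 cm
Step 2: Rs = rho / t = 0.0447 / 7.9800e-05
Step 3: Rs = 560.2 ohm/sq

560.2


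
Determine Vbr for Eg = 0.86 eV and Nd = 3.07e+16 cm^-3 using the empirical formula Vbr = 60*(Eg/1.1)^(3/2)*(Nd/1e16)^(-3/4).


Step 1: Eg/1.1 = 0.86/1.1 = 0.781818
Step 2: (Eg/1.1)^1.5 = 0.781818^1.5 = 0.691287
Step 3: (Nd/1e16)^(-0.75) = (3.07)^(-0.75) = 0.431168
Step 4: Vbr = 60 * 0.691287 * 0.431168 = 17.9 V

17.9


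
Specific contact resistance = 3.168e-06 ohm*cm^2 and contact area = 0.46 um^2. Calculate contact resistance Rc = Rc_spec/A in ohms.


Step 1: Convert area to cm^2: 0.46 um^2 = 4.6000e-09 cm^2
Step 2: Rc = Rc_spec / A = 3.168e-06 / 4.6000e-09
Step 3: Rc = 6.89e+02 ohms

6.89e+02


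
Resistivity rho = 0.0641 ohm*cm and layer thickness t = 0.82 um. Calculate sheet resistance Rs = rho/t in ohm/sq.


Step 1: Convert thickness to cm: t = 0.82 um = 8.2000e-05 cm
Step 2: Rs = rho / t = 0.0641 / 8.2000e-05
Step 3: Rs = 781.7 ohm/sq

781.7


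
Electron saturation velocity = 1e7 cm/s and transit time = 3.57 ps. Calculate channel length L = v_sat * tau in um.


Step 1: tau in seconds = 3.57 ps * 1e-12 = 3.5700e-12 s
Step 2: L = v_sat * tau = 1e7 * 3.5700e-12 = 3.5700e-05 cm
Step 3: L in um = 3.5700e-05 * 1e4 = 0.357 um

0.357


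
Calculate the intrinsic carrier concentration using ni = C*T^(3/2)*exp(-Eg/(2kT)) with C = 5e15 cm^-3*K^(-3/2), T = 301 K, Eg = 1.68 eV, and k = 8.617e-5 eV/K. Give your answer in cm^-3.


Step 1: Compute kT = 8.617e-5 * 301 = 0.02593717 eV
Step 2: Exponent = -Eg/(2kT) = -1.68/(2*0.02593717) = -32.38595
Step 3: T^(3/2) = 301^1.5 = 5222.15
Step 4: ni = 5e15 * 5222.15 * exp(-32.38595) = 2.25e+05 cm^-3

2.25e+05


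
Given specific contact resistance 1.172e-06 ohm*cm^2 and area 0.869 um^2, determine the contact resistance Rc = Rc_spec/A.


Step 1: Convert area to cm^2: 0.869 um^2 = 8.6900e-09 cm^2
Step 2: Rc = Rc_spec / A = 1.172e-06 / 8.6900e-09
Step 3: Rc = 1.35e+02 ohms

1.35e+02


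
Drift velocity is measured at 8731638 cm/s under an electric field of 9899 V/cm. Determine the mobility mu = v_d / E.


Step 1: mu = v_d / E
Step 2: mu = 8731638 / 9899
Step 3: mu = 882.07 cm^2/(V*s)

882.07


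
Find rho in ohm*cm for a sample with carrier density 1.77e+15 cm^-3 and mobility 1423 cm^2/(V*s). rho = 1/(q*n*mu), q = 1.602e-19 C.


Step 1: sigma = q * n * mu = 1.602e-19 * 1.77e+15 * 1423 = 4.03497e-01 S/cm
Step 2: rho = 1 / sigma = 1 / 4.03497e-01 = 2.478 ohm*cm

2.478


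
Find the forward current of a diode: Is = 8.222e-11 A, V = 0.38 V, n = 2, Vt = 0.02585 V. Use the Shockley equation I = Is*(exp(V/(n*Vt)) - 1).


Step 1: V/(n*Vt) = 0.38/(2*0.02585) = 7.3501
Step 2: exp(7.3501) = 1.5564e+03
Step 3: I = 8.222e-11 * (1.5564e+03 - 1) = 1.28e-07 A

1.28e-07


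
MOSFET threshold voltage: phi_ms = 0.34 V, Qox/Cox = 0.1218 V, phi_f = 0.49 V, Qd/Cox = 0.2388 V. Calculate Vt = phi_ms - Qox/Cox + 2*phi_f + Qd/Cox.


Step 1: Vt = phi_ms - Qox/Cox + 2*phi_f + Qd/Cox
Step 2: Vt = 0.34 - 0.1218 + 2*0.49 + 0.2388
Step 3: Vt = 0.34 - 0.1218 + 0.98 + 0.2388
Step 4: Vt = 1.437 V

1.437


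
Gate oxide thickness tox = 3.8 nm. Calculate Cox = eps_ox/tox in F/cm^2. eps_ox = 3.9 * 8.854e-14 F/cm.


Step 1: eps_ox = 3.9 * 8.854e-14 = 3.45306e-13 F/cm
Step 2: tox in cm = 3.8 nm * 1e-7 = 3.8000e-07 cm
Step 3: Cox = 3.45306e-13 / 3.8000e-07 = 9.09e-07 F/cm^2

9.09e-07


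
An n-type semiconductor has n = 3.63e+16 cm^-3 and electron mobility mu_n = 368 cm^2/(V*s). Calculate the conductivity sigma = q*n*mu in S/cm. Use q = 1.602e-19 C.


Step 1: sigma = q * n * mu
Step 2: sigma = 1.602e-19 * 3.63e+16 * 368
Step 3: sigma = 2.140e+00 S/cm

2.140e+00


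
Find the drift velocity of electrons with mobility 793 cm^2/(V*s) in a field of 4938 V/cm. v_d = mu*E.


Step 1: v_d = mu * E
Step 2: v_d = 793 * 4938 = 3915834
Step 3: v_d = 3.92e+06 cm/s

3.92e+06


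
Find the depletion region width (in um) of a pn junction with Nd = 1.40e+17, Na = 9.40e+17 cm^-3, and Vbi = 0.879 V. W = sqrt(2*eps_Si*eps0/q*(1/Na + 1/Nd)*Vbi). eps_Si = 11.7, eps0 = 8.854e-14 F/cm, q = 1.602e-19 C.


Step 1: 1/Na + 1/Nd = 1/9.40e+17 + 1/1.40e+17 = 8.20669e-18
Step 2: 2*eps*eps0/q = 2*11.7*8.854e-14/1.602e-19 = 1.293281e+07
Step 3: W^2 = 1.293281e+07 * 8.20669e-18 * 0.879 = 9.32932e-11
Step 4: W = sqrt(9.32932e-11) = 9.659e-06 cm = 0.09659 um

0.09659


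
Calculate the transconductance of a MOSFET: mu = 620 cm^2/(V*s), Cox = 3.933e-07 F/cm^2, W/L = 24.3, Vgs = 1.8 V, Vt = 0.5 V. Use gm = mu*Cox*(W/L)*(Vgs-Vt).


Step 1: Vov = Vgs - Vt = 1.8 - 0.5 = 1.3 V
Step 2: gm = mu * Cox * (W/L) * Vov
Step 3: gm = 620 * 3.933e-07 * 24.3 * 1.3 = 7.70e-03 S

7.70e-03


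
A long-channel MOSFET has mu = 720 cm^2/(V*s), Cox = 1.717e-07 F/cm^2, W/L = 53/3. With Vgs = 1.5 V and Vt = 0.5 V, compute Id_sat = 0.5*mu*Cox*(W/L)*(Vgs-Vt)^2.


Step 1: Overdrive voltage Vov = Vgs - Vt = 1.5 - 0.5 = 1.0 V
Step 2: W/L = 53/3 = 17.6667
Step 3: Id = 0.5 * 720 * 1.717e-07 * 17.6667 * 1.0^2
Step 4: Id = 1.09e-03 A

1.09e-03


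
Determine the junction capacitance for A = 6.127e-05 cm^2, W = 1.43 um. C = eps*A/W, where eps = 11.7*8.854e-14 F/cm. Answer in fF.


Step 1: eps_Si = 11.7 * 8.854e-14 = 1.035918e-12 F/cm
Step 2: W in cm = 1.43 * 1e-4 = 1.43e-04 cm
Step 3: C = 1.035918e-12 * 6.127e-05 / 1.43e-04 = 4.438510e-13 F
Step 4: C = 443.85 fF

443.85


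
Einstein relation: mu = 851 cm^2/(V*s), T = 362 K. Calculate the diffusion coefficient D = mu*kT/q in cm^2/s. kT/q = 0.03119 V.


Step 1: D = mu * (kT/q)
Step 2: D = 851 * 0.03119
Step 3: D = 26.54 cm^2/s

26.54


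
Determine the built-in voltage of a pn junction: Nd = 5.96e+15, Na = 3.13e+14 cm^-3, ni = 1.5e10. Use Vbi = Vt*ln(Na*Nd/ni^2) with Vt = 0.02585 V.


Step 1: Compute Na*Nd/ni^2 = 3.13e+14 * 5.96e+15 / (1.5e10)^2 = 8.2910e+09
Step 2: ln(8.2910e+09) = 22.8384
Step 3: Vbi = 0.02585 * 22.8384 = 0.59 V

0.59


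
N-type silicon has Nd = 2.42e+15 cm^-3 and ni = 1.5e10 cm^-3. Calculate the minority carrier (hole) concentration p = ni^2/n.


Step 1: Since Nd >> ni, n ≈ Nd = 2.42e+15 cm^-3
Step 2: p = ni^2 / n = (1.5e10)^2 / 2.42e+15
Step 3: p = 2.25e20 / 2.42e+15 = 9.30e+04 cm^-3

9.30e+04


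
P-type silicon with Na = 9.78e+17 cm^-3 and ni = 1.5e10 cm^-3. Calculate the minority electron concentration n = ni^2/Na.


Step 1: Majority hole concentration p ≈ Na = 9.78e+17 cm^-3
Step 2: n = ni^2 / Na = (1.5e10)^2 / 9.78e+17
Step 3: n = 2.30e+02 cm^-3

2.30e+02


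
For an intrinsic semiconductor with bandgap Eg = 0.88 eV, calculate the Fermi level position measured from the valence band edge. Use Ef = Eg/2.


Step 1: For an intrinsic semiconductor, the Fermi level sits at midgap.
Step 2: Ef = Eg / 2 = 0.88 / 2 = 0.44 eV

0.44


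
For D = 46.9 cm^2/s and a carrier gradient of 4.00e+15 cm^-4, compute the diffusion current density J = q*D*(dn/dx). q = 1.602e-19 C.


Step 1: J = q * D * (dn/dx)
Step 2: J = 1.602e-19 * 46.9 * 4.00e+15
Step 3: J = 3.01e-02 A/cm^2

3.01e-02


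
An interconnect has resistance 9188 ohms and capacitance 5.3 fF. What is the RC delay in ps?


Step 1: tau = R * C
Step 2: tau = 9188 * 5.3 fF = 9188 * 5.3e-15 F
Step 3: tau = 4.86964e-11 s = 48.6964 ps

48.6964


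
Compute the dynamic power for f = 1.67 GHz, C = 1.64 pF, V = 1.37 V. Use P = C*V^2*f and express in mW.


Step 1: V^2 = 1.37^2 = 1.8769 V^2
Step 2: P = C*V^2*f = 1.64e-12 F * 1.8769 * 1.67e9 Hz
Step 3: P = 5.14045372e-03 W
Step 4: P = 5.14 mW

5.14


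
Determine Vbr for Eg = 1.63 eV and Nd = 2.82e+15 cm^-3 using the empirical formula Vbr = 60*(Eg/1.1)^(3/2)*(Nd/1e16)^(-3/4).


Step 1: Eg/1.1 = 1.63/1.1 = 1.481818
Step 2: (Eg/1.1)^1.5 = 1.481818^1.5 = 1.803816
Step 3: (Nd/1e16)^(-0.75) = (0.282)^(-0.75) = 2.584123
Step 4: Vbr = 60 * 1.803816 * 2.584123 = 279.7 V

279.7


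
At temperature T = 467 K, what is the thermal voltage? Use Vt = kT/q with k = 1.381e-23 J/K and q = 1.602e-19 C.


Step 1: kT = 1.381e-23 * 467 = 6.44927e-21 J
Step 2: Vt = kT/q = 6.44927e-21 / 1.602e-19
Step 3: Vt = 0.04026 V

0.04026


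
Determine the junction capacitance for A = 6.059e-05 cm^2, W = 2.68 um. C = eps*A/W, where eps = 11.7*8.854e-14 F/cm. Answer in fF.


Step 1: eps_Si = 11.7 * 8.854e-14 = 1.035918e-12 F/cm
Step 2: W in cm = 2.68 * 1e-4 = 2.68e-04 cm
Step 3: C = 1.035918e-12 * 6.059e-05 / 2.68e-04 = 2.342025e-13 F
Step 4: C = 234.2 fF

234.2


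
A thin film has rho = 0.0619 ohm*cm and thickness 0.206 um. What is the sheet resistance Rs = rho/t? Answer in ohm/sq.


Step 1: Convert thickness to cm: t = 0.206 um = 2.0600e-05 cm
Step 2: Rs = rho / t = 0.0619 / 2.0600e-05
Step 3: Rs = 3004.9 ohm/sq

3004.9


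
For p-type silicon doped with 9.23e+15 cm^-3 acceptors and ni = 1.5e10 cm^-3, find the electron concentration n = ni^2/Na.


Step 1: Majority hole concentration p ≈ Na = 9.23e+15 cm^-3
Step 2: n = ni^2 / Na = (1.5e10)^2 / 9.23e+15
Step 3: n = 2.44e+04 cm^-3

2.44e+04


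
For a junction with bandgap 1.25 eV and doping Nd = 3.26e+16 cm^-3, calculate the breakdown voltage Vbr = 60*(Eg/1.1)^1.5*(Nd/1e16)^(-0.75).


Step 1: Eg/1.1 = 1.25/1.1 = 1.136364
Step 2: (Eg/1.1)^1.5 = 1.136364^1.5 = 1.211368
Step 3: (Nd/1e16)^(-0.75) = (3.26)^(-0.75) = 0.412180
Step 4: Vbr = 60 * 1.211368 * 0.412180 = 30.0 V

30.0


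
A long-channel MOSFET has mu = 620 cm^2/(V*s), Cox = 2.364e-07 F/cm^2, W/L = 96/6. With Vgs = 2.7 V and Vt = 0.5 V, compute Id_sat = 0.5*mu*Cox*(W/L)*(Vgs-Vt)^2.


Step 1: Overdrive voltage Vov = Vgs - Vt = 2.7 - 0.5 = 2.2 V
Step 2: W/L = 96/6 = 16
Step 3: Id = 0.5 * 620 * 2.364e-07 * 16 * 2.2^2
Step 4: Id = 5.68e-03 A

5.68e-03


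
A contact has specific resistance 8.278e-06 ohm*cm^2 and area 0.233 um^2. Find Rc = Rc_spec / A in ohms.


Step 1: Convert area to cm^2: 0.233 um^2 = 2.3300e-09 cm^2
Step 2: Rc = Rc_spec / A = 8.278e-06 / 2.3300e-09
Step 3: Rc = 3.55e+03 ohms

3.55e+03


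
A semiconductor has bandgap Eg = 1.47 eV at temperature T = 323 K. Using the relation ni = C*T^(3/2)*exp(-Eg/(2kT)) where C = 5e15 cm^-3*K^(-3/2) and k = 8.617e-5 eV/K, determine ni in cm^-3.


Step 1: Compute kT = 8.617e-5 * 323 = 0.02783291 eV
Step 2: Exponent = -Eg/(2kT) = -1.47/(2*0.02783291) = -26.40759
Step 3: T^(3/2) = 323^1.5 = 5805.02
Step 4: ni = 5e15 * 5805.02 * exp(-26.40759) = 9.87e+07 cm^-3

9.87e+07


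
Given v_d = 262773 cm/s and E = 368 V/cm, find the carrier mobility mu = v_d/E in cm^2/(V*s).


Step 1: mu = v_d / E
Step 2: mu = 262773 / 368
Step 3: mu = 714.06 cm^2/(V*s)

714.06


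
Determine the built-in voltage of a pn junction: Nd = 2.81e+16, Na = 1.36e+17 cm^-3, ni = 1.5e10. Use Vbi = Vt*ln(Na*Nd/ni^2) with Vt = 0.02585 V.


Step 1: Compute Na*Nd/ni^2 = 1.36e+17 * 2.81e+16 / (1.5e10)^2 = 1.6985e+13
Step 2: ln(1.6985e+13) = 30.4634
Step 3: Vbi = 0.02585 * 30.4634 = 0.787 V

0.787


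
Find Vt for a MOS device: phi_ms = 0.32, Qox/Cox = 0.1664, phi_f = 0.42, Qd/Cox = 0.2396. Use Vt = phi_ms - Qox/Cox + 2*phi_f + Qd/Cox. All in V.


Step 1: Vt = phi_ms - Qox/Cox + 2*phi_f + Qd/Cox
Step 2: Vt = 0.32 - 0.1664 + 2*0.42 + 0.2396
Step 3: Vt = 0.32 - 0.1664 + 0.84 + 0.2396
Step 4: Vt = 1.2332 V

1.2332


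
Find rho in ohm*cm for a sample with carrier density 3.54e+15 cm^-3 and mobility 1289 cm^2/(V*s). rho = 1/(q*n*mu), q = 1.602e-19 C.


Step 1: sigma = q * n * mu = 1.602e-19 * 3.54e+15 * 1289 = 7.31002e-01 S/cm
Step 2: rho = 1 / sigma = 1 / 7.31002e-01 = 1.368 ohm*cm

1.368


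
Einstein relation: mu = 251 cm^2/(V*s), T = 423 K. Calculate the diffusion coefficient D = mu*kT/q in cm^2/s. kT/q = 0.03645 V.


Step 1: D = mu * (kT/q)
Step 2: D = 251 * 0.03645
Step 3: D = 9.15 cm^2/s

9.15


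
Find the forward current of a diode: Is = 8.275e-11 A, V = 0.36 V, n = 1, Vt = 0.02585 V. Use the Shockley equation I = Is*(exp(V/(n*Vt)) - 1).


Step 1: V/(n*Vt) = 0.36/(1*0.02585) = 13.9265
Step 2: exp(13.9265) = 1.1174e+06
Step 3: I = 8.275e-11 * (1.1174e+06 - 1) = 9.25e-05 A

9.25e-05


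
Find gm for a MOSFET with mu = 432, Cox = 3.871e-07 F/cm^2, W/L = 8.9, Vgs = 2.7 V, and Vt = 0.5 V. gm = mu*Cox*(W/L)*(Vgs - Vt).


Step 1: Vov = Vgs - Vt = 2.7 - 0.5 = 2.2 V
Step 2: gm = mu * Cox * (W/L) * Vov
Step 3: gm = 432 * 3.871e-07 * 8.9 * 2.2 = 3.27e-03 S

3.27e-03


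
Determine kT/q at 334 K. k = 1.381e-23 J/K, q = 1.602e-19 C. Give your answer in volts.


Step 1: kT = 1.381e-23 * 334 = 4.61254e-21 J
Step 2: Vt = kT/q = 4.61254e-21 / 1.602e-19
Step 3: Vt = 0.02879 V

0.02879


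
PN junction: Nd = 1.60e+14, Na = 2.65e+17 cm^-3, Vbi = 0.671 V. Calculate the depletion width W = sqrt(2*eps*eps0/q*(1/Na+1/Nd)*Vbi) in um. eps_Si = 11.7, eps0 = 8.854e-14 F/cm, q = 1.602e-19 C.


Step 1: 1/Na + 1/Nd = 1/2.65e+17 + 1/1.60e+14 = 6.25377e-15
Step 2: 2*eps*eps0/q = 2*11.7*8.854e-14/1.602e-19 = 1.293281e+07
Step 3: W^2 = 1.293281e+07 * 6.25377e-15 * 0.671 = 5.42697e-08
Step 4: W = sqrt(5.42697e-08) = 2.330e-04 cm = 2.33 um

2.33


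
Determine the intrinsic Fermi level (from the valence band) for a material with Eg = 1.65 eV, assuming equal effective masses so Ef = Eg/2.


Step 1: For an intrinsic semiconductor, the Fermi level sits at midgap.
Step 2: Ef = Eg / 2 = 1.65 / 2 = 0.825 eV

0.825


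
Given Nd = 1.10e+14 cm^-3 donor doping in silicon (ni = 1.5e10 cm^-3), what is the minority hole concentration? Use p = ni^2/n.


Step 1: Since Nd >> ni, n ≈ Nd = 1.10e+14 cm^-3
Step 2: p = ni^2 / n = (1.5e10)^2 / 1.10e+14
Step 3: p = 2.25e20 / 1.10e+14 = 2.05e+06 cm^-3

2.05e+06


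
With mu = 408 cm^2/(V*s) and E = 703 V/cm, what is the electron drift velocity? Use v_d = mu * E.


Step 1: v_d = mu * E
Step 2: v_d = 408 * 703 = 286824
Step 3: v_d = 2.87e+05 cm/s

2.87e+05


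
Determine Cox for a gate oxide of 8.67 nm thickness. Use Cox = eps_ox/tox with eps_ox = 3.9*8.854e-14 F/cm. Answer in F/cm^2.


Step 1: eps_ox = 3.9 * 8.854e-14 = 3.45306e-13 F/cm
Step 2: tox in cm = 8.67 nm * 1e-7 = 8.6700e-07 cm
Step 3: Cox = 3.45306e-13 / 8.6700e-07 = 3.98e-07 F/cm^2

3.98e-07


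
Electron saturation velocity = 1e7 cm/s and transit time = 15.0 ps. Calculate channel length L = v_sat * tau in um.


Step 1: tau in seconds = 15.0 ps * 1e-12 = 1.5000e-11 s
Step 2: L = v_sat * tau = 1e7 * 1.5000e-11 = 1.5000e-04 cm
Step 3: L in um = 1.5000e-04 * 1e4 = 1.5 um

1.5


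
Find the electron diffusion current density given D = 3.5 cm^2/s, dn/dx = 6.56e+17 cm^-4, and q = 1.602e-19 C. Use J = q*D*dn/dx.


Step 1: J = q * D * (dn/dx)
Step 2: J = 1.602e-19 * 3.5 * 6.56e+17
Step 3: J = 3.68e-01 A/cm^2

3.68e-01


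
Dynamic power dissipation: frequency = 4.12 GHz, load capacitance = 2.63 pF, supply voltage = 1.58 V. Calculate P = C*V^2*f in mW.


Step 1: V^2 = 1.58^2 = 2.4964 V^2
Step 2: P = C*V^2*f = 2.63e-12 F * 2.4964 * 4.12e9 Hz
Step 3: P = 2.704999184e-02 W
Step 4: P = 27.05 mW

27.05


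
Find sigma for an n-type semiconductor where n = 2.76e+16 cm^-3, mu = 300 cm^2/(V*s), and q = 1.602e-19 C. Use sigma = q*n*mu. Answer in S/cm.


Step 1: sigma = q * n * mu
Step 2: sigma = 1.602e-19 * 2.76e+16 * 300
Step 3: sigma = 1.326e+00 S/cm

1.326e+00


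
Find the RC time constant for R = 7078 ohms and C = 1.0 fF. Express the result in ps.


Step 1: tau = R * C
Step 2: tau = 7078 * 1.0 fF = 7078 * 1.0e-15 F
Step 3: tau = 7.078e-12 s = 7.078 ps

7.078


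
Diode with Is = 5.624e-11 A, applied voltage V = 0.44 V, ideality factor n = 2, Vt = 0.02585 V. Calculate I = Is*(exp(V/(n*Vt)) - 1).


Step 1: V/(n*Vt) = 0.44/(2*0.02585) = 8.5106
Step 2: exp(8.5106) = 4.9671e+03
Step 3: I = 5.624e-11 * (4.9671e+03 - 1) = 2.79e-07 A

2.79e-07


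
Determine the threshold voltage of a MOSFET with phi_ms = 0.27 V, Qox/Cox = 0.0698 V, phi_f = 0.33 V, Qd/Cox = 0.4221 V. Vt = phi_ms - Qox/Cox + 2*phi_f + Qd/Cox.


Step 1: Vt = phi_ms - Qox/Cox + 2*phi_f + Qd/Cox
Step 2: Vt = 0.27 - 0.0698 + 2*0.33 + 0.4221
Step 3: Vt = 0.27 - 0.0698 + 0.66 + 0.4221
Step 4: Vt = 1.2823 V

1.2823


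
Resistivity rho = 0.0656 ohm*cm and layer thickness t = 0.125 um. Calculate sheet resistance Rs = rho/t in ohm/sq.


Step 1: Convert thickness to cm: t = 0.125 um = 1.2500e-05 cm
Step 2: Rs = rho / t = 0.0656 / 1.2500e-05
Step 3: Rs = 5248.0 ohm/sq

5248.0


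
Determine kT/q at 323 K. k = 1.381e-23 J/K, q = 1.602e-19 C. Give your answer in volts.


Step 1: kT = 1.381e-23 * 323 = 4.46063e-21 J
Step 2: Vt = kT/q = 4.46063e-21 / 1.602e-19
Step 3: Vt = 0.02784 V

0.02784


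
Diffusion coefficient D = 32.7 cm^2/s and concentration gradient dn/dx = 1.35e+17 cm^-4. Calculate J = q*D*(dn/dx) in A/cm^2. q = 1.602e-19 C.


Step 1: J = q * D * (dn/dx)
Step 2: J = 1.602e-19 * 32.7 * 1.35e+17
Step 3: J = 7.07e-01 A/cm^2

7.07e-01


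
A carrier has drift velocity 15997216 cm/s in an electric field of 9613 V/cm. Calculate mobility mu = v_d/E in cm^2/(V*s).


Step 1: mu = v_d / E
Step 2: mu = 15997216 / 9613
Step 3: mu = 1664.12 cm^2/(V*s)

1664.12


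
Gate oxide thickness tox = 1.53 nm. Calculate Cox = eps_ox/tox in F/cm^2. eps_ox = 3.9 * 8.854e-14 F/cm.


Step 1: eps_ox = 3.9 * 8.854e-14 = 3.45306e-13 F/cm
Step 2: tox in cm = 1.53 nm * 1e-7 = 1.5300e-07 cm
Step 3: Cox = 3.45306e-13 / 1.5300e-07 = 2.26e-06 F/cm^2

2.26e-06


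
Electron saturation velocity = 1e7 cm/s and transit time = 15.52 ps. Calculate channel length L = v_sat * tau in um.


Step 1: tau in seconds = 15.52 ps * 1e-12 = 1.5520e-11 s
Step 2: L = v_sat * tau = 1e7 * 1.5520e-11 = 1.5520e-04 cm
Step 3: L in um = 1.5520e-04 * 1e4 = 1.552 um

1.552


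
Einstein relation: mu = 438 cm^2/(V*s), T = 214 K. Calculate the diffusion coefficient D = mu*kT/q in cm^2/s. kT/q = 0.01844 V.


Step 1: D = mu * (kT/q)
Step 2: D = 438 * 0.01844
Step 3: D = 8.08 cm^2/s

8.08


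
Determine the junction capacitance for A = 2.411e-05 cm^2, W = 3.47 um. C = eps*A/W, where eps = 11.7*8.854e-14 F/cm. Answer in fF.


Step 1: eps_Si = 11.7 * 8.854e-14 = 1.035918e-12 F/cm
Step 2: W in cm = 3.47 * 1e-4 = 3.47e-04 cm
Step 3: C = 1.035918e-12 * 2.411e-05 / 3.47e-04 = 7.197690e-14 F
Step 4: C = 71.98 fF

71.98


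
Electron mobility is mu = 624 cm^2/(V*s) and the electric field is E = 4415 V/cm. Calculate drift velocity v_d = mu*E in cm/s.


Step 1: v_d = mu * E
Step 2: v_d = 624 * 4415 = 2754960
Step 3: v_d = 2.75e+06 cm/s

2.75e+06


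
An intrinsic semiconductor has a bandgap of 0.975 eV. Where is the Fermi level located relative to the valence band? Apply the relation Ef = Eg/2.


Step 1: For an intrinsic semiconductor, the Fermi level sits at midgap.
Step 2: Ef = Eg / 2 = 0.975 / 2 = 0.4875 eV

0.4875


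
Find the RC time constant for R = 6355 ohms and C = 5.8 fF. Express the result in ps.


Step 1: tau = R * C
Step 2: tau = 6355 * 5.8 fF = 6355 * 5.8e-15 F
Step 3: tau = 3.6859e-11 s = 36.859 ps

36.859


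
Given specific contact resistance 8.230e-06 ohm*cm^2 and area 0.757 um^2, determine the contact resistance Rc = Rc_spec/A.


Step 1: Convert area to cm^2: 0.757 um^2 = 7.5700e-09 cm^2
Step 2: Rc = Rc_spec / A = 8.230e-06 / 7.5700e-09
Step 3: Rc = 1.09e+03 ohms

1.09e+03


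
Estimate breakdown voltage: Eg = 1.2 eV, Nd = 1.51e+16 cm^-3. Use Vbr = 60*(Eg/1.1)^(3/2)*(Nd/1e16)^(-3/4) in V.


Step 1: Eg/1.1 = 1.2/1.1 = 1.090909
Step 2: (Eg/1.1)^1.5 = 1.090909^1.5 = 1.139417
Step 3: (Nd/1e16)^(-0.75) = (1.51)^(-0.75) = 0.734120
Step 4: Vbr = 60 * 1.139417 * 0.734120 = 50.2 V

50.2


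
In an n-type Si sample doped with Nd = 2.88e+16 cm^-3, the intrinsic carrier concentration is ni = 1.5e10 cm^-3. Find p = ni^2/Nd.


Step 1: Since Nd >> ni, n ≈ Nd = 2.88e+16 cm^-3
Step 2: p = ni^2 / n = (1.5e10)^2 / 2.88e+16
Step 3: p = 2.25e20 / 2.88e+16 = 7.81e+03 cm^-3

7.81e+03


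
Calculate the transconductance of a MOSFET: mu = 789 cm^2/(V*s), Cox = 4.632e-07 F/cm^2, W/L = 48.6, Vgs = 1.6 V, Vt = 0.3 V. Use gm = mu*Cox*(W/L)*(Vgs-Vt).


Step 1: Vov = Vgs - Vt = 1.6 - 0.3 = 1.3 V
Step 2: gm = mu * Cox * (W/L) * Vov
Step 3: gm = 789 * 4.632e-07 * 48.6 * 1.3 = 2.31e-02 S

2.31e-02


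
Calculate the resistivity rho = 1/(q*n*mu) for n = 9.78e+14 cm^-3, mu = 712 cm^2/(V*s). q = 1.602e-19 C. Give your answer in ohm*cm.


Step 1: sigma = q * n * mu = 1.602e-19 * 9.78e+14 * 712 = 1.11553e-01 S/cm
Step 2: rho = 1 / sigma = 1 / 1.11553e-01 = 8.964 ohm*cm

8.964


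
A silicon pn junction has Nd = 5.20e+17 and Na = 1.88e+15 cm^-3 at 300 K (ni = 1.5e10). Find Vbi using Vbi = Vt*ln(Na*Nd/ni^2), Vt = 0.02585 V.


Step 1: Compute Na*Nd/ni^2 = 1.88e+15 * 5.20e+17 / (1.5e10)^2 = 4.3449e+12
Step 2: ln(4.3449e+12) = 29.1000
Step 3: Vbi = 0.02585 * 29.1000 = 0.752 V

0.752


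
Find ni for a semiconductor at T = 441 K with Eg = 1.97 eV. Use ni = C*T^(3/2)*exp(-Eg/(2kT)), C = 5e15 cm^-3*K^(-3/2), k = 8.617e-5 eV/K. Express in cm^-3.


Step 1: Compute kT = 8.617e-5 * 441 = 0.03800097 eV
Step 2: Exponent = -Eg/(2kT) = -1.97/(2*0.03800097) = -25.92039
Step 3: T^(3/2) = 441^1.5 = 9261.00
Step 4: ni = 5e15 * 9261.00 * exp(-25.92039) = 2.56e+08 cm^-3

2.56e+08


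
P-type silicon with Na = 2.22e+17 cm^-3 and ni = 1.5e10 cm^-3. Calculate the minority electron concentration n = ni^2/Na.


Step 1: Majority hole concentration p ≈ Na = 2.22e+17 cm^-3
Step 2: n = ni^2 / Na = (1.5e10)^2 / 2.22e+17
Step 3: n = 1.01e+03 cm^-3

1.01e+03


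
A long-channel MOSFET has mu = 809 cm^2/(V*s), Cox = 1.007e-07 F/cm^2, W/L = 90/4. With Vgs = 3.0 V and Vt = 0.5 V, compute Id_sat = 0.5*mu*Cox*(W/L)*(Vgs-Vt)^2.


Step 1: Overdrive voltage Vov = Vgs - Vt = 3.0 - 0.5 = 2.5 V
Step 2: W/L = 90/4 = 22.5
Step 3: Id = 0.5 * 809 * 1.007e-07 * 22.5 * 2.5^2
Step 4: Id = 5.73e-03 A

5.73e-03


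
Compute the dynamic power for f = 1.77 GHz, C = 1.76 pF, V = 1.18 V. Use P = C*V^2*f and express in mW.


Step 1: V^2 = 1.18^2 = 1.3924 V^2
Step 2: P = C*V^2*f = 1.76e-12 F * 1.3924 * 1.77e9 Hz
Step 3: P = 4.33760448e-03 W
Step 4: P = 4.338 mW

4.338


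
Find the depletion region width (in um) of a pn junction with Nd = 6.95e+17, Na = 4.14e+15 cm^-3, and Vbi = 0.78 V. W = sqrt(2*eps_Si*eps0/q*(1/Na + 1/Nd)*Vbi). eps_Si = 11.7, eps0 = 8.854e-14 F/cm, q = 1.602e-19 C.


Step 1: 1/Na + 1/Nd = 1/4.14e+15 + 1/6.95e+17 = 2.42985e-16
Step 2: 2*eps*eps0/q = 2*11.7*8.854e-14/1.602e-19 = 1.293281e+07
Step 3: W^2 = 1.293281e+07 * 2.42985e-16 * 0.78 = 2.45113e-09
Step 4: W = sqrt(2.45113e-09) = 4.951e-05 cm = 0.4951 um

0.4951


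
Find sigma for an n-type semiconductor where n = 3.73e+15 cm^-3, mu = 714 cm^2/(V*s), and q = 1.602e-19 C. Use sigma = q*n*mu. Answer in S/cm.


Step 1: sigma = q * n * mu
Step 2: sigma = 1.602e-19 * 3.73e+15 * 714
Step 3: sigma = 4.266e-01 S/cm

4.266e-01


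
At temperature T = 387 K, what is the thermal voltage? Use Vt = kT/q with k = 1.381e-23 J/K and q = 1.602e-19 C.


Step 1: kT = 1.381e-23 * 387 = 5.34447e-21 J
Step 2: Vt = kT/q = 5.34447e-21 / 1.602e-19
Step 3: Vt = 0.03336 V

0.03336


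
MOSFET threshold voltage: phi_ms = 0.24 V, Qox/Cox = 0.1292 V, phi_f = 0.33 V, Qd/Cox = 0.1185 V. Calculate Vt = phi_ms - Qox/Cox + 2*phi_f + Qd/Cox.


Step 1: Vt = phi_ms - Qox/Cox + 2*phi_f + Qd/Cox
Step 2: Vt = 0.24 - 0.1292 + 2*0.33 + 0.1185
Step 3: Vt = 0.24 - 0.1292 + 0.66 + 0.1185
Step 4: Vt = 0.8893 V

0.8893


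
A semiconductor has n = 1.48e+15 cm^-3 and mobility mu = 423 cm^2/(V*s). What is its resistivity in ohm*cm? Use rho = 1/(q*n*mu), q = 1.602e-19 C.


Step 1: sigma = q * n * mu = 1.602e-19 * 1.48e+15 * 423 = 1.00292e-01 S/cm
Step 2: rho = 1 / sigma = 1 / 1.00292e-01 = 9.971 ohm*cm

9.971


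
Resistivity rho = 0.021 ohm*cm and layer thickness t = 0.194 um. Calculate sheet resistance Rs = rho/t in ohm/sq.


Step 1: Convert thickness to cm: t = 0.194 um = 1.9400e-05 cm
Step 2: Rs = rho / t = 0.021 / 1.9400e-05
Step 3: Rs = 1082.5 ohm/sq

1082.5


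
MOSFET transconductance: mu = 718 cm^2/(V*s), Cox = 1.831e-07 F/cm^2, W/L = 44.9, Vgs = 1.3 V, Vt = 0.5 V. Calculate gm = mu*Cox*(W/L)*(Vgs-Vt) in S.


Step 1: Vov = Vgs - Vt = 1.3 - 0.5 = 0.8 V
Step 2: gm = mu * Cox * (W/L) * Vov
Step 3: gm = 718 * 1.831e-07 * 44.9 * 0.8 = 4.72e-03 S

4.72e-03


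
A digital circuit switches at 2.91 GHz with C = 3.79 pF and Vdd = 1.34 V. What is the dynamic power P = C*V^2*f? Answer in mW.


Step 1: V^2 = 1.34^2 = 1.7956 V^2
Step 2: P = C*V^2*f = 3.79e-12 F * 1.7956 * 2.91e9 Hz
Step 3: P = 1.980349284e-02 W
Step 4: P = 19.803 mW

19.803


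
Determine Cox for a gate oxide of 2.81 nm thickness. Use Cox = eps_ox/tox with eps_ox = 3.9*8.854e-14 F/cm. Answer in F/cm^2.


Step 1: eps_ox = 3.9 * 8.854e-14 = 3.45306e-13 F/cm
Step 2: tox in cm = 2.81 nm * 1e-7 = 2.8100e-07 cm
Step 3: Cox = 3.45306e-13 / 2.8100e-07 = 1.23e-06 F/cm^2

1.23e-06


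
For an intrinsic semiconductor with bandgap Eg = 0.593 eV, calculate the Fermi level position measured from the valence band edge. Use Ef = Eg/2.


Step 1: For an intrinsic semiconductor, the Fermi level sits at midgap.
Step 2: Ef = Eg / 2 = 0.593 / 2 = 0.2965 eV

0.2965


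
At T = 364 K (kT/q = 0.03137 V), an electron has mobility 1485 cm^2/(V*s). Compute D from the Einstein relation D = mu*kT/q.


Step 1: D = mu * (kT/q)
Step 2: D = 1485 * 0.03137
Step 3: D = 46.58 cm^2/s

46.58


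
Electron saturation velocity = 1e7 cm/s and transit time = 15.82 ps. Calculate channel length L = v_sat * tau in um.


Step 1: tau in seconds = 15.82 ps * 1e-12 = 1.5820e-11 s
Step 2: L = v_sat * tau = 1e7 * 1.5820e-11 = 1.5820e-04 cm
Step 3: L in um = 1.5820e-04 * 1e4 = 1.582 um

1.582


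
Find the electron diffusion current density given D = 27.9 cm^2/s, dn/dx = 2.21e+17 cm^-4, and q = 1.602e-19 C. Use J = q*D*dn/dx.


Step 1: J = q * D * (dn/dx)
Step 2: J = 1.602e-19 * 27.9 * 2.21e+17
Step 3: J = 9.88e-01 A/cm^2

9.88e-01


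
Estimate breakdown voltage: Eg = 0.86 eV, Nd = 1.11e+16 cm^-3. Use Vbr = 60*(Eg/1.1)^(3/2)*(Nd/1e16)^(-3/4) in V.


Step 1: Eg/1.1 = 0.86/1.1 = 0.781818
Step 2: (Eg/1.1)^1.5 = 0.781818^1.5 = 0.691287
Step 3: (Nd/1e16)^(-0.75) = (1.11)^(-0.75) = 0.924715
Step 4: Vbr = 60 * 0.691287 * 0.924715 = 38.4 V

38.4


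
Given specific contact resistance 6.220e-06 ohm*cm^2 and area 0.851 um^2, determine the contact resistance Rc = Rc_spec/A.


Step 1: Convert area to cm^2: 0.851 um^2 = 8.5100e-09 cm^2
Step 2: Rc = Rc_spec / A = 6.220e-06 / 8.5100e-09
Step 3: Rc = 7.31e+02 ohms

7.31e+02


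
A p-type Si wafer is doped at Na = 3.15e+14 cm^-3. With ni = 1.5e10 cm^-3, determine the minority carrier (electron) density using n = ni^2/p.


Step 1: Majority hole concentration p ≈ Na = 3.15e+14 cm^-3
Step 2: n = ni^2 / Na = (1.5e10)^2 / 3.15e+14
Step 3: n = 7.14e+05 cm^-3

7.14e+05


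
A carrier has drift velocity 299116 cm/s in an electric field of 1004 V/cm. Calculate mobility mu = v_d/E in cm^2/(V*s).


Step 1: mu = v_d / E
Step 2: mu = 299116 / 1004
Step 3: mu = 297.92 cm^2/(V*s)

297.92


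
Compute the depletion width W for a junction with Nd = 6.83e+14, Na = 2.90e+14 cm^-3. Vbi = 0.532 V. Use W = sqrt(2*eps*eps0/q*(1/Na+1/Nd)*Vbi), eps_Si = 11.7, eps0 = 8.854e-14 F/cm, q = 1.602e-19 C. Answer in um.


Step 1: 1/Na + 1/Nd = 1/2.90e+14 + 1/6.83e+14 = 4.91240e-15
Step 2: 2*eps*eps0/q = 2*11.7*8.854e-14/1.602e-19 = 1.293281e+07
Step 3: W^2 = 1.293281e+07 * 4.91240e-15 * 0.532 = 3.37986e-08
Step 4: W = sqrt(3.37986e-08) = 1.838e-04 cm = 1.838 um

1.838


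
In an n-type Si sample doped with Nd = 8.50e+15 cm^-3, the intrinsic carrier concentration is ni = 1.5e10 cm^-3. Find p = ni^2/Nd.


Step 1: Since Nd >> ni, n ≈ Nd = 8.50e+15 cm^-3
Step 2: p = ni^2 / n = (1.5e10)^2 / 8.50e+15
Step 3: p = 2.25e20 / 8.50e+15 = 2.65e+04 cm^-3

2.65e+04


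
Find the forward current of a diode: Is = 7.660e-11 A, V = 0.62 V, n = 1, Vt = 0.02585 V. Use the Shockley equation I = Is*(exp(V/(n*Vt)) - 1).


Step 1: V/(n*Vt) = 0.62/(1*0.02585) = 23.9845
Step 2: exp(23.9845) = 2.6082e+10
Step 3: I = 7.660e-11 * (2.6082e+10 - 1) = 2.00e+00 A

2.00e+00


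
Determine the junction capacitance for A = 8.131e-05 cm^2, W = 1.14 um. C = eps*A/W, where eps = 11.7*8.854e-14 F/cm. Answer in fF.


Step 1: eps_Si = 11.7 * 8.854e-14 = 1.035918e-12 F/cm
Step 2: W in cm = 1.14 * 1e-4 = 1.14e-04 cm
Step 3: C = 1.035918e-12 * 8.131e-05 / 1.14e-04 = 7.388640e-13 F
Step 4: C = 738.86 fF

738.86


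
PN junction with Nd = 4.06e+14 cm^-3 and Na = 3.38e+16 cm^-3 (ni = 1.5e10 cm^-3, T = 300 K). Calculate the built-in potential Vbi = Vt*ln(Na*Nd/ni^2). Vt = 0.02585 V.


Step 1: Compute Na*Nd/ni^2 = 3.38e+16 * 4.06e+14 / (1.5e10)^2 = 6.0990e+10
Step 2: ln(6.0990e+10) = 24.8340
Step 3: Vbi = 0.02585 * 24.8340 = 0.642 V

0.642


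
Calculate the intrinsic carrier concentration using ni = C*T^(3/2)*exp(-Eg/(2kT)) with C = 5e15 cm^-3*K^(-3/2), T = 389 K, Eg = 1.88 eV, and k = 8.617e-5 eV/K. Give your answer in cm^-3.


Step 1: Compute kT = 8.617e-5 * 389 = 0.03352013 eV
Step 2: Exponent = -Eg/(2kT) = -1.88/(2*0.03352013) = -28.04285
Step 3: T^(3/2) = 389^1.5 = 7672.28
Step 4: ni = 5e15 * 7672.28 * exp(-28.04285) = 2.54e+07 cm^-3

2.54e+07


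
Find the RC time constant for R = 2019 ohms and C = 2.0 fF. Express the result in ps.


Step 1: tau = R * C
Step 2: tau = 2019 * 2.0 fF = 2019 * 2.0e-15 F
Step 3: tau = 4.038e-12 s = 4.038 ps

4.038


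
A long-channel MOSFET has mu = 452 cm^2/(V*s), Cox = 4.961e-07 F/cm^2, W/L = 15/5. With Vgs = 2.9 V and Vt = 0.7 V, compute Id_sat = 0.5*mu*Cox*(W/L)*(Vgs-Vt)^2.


Step 1: Overdrive voltage Vov = Vgs - Vt = 2.9 - 0.7 = 2.2 V
Step 2: W/L = 15/5 = 3
Step 3: Id = 0.5 * 452 * 4.961e-07 * 3 * 2.2^2
Step 4: Id = 1.63e-03 A

1.63e-03


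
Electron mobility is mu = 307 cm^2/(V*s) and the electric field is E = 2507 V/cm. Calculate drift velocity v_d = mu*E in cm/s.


Step 1: v_d = mu * E
Step 2: v_d = 307 * 2507 = 769649
Step 3: v_d = 7.70e+05 cm/s

7.70e+05


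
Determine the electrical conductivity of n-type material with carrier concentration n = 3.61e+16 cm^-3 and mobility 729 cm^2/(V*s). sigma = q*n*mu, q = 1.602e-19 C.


Step 1: sigma = q * n * mu
Step 2: sigma = 1.602e-19 * 3.61e+16 * 729
Step 3: sigma = 4.216e+00 S/cm

4.216e+00


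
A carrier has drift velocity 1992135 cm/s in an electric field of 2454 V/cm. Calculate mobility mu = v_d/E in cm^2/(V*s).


Step 1: mu = v_d / E
Step 2: mu = 1992135 / 2454
Step 3: mu = 811.79 cm^2/(V*s)

811.79


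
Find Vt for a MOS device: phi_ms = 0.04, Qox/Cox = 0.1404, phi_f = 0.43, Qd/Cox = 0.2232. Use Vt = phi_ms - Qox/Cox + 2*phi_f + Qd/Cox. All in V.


Step 1: Vt = phi_ms - Qox/Cox + 2*phi_f + Qd/Cox
Step 2: Vt = 0.04 - 0.1404 + 2*0.43 + 0.2232
Step 3: Vt = 0.04 - 0.1404 + 0.86 + 0.2232
Step 4: Vt = 0.9828 V

0.9828


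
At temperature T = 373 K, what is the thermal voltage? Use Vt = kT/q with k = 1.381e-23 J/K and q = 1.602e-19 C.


Step 1: kT = 1.381e-23 * 373 = 5.15113e-21 J
Step 2: Vt = kT/q = 5.15113e-21 / 1.602e-19
Step 3: Vt = 0.03215 V

0.03215


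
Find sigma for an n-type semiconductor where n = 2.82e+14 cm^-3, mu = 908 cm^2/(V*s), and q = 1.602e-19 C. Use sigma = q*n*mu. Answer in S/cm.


Step 1: sigma = q * n * mu
Step 2: sigma = 1.602e-19 * 2.82e+14 * 908
Step 3: sigma = 4.102e-02 S/cm

4.102e-02


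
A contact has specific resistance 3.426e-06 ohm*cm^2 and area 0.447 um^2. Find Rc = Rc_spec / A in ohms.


Step 1: Convert area to cm^2: 0.447 um^2 = 4.4700e-09 cm^2
Step 2: Rc = Rc_spec / A = 3.426e-06 / 4.4700e-09
Step 3: Rc = 7.66e+02 ohms

7.66e+02


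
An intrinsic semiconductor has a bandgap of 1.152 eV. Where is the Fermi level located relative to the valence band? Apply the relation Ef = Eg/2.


Step 1: For an intrinsic semiconductor, the Fermi level sits at midgap.
Step 2: Ef = Eg / 2 = 1.152 / 2 = 0.576 eV

0.576


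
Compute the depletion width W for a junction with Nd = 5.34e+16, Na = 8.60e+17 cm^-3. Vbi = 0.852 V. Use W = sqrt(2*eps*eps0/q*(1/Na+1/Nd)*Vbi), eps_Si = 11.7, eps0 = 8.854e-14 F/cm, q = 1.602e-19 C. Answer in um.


Step 1: 1/Na + 1/Nd = 1/8.60e+17 + 1/5.34e+16 = 1.98894e-17
Step 2: 2*eps*eps0/q = 2*11.7*8.854e-14/1.602e-19 = 1.293281e+07
Step 3: W^2 = 1.293281e+07 * 1.98894e-17 * 0.852 = 2.19156e-10
Step 4: W = sqrt(2.19156e-10) = 1.480e-05 cm = 0.148 um

0.148


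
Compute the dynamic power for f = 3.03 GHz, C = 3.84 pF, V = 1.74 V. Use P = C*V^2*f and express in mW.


Step 1: V^2 = 1.74^2 = 3.0276 V^2
Step 2: P = C*V^2*f = 3.84e-12 F * 3.0276 * 3.03e9 Hz
Step 3: P = 3.522673152e-02 W
Step 4: P = 35.227 mW

35.227


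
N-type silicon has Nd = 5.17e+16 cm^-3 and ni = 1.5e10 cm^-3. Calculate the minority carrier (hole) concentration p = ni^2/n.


Step 1: Since Nd >> ni, n ≈ Nd = 5.17e+16 cm^-3
Step 2: p = ni^2 / n = (1.5e10)^2 / 5.17e+16
Step 3: p = 2.25e20 / 5.17e+16 = 4.35e+03 cm^-3

4.35e+03


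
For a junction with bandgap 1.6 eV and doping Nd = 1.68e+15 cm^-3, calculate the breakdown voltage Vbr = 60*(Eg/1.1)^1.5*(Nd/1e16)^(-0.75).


Step 1: Eg/1.1 = 1.6/1.1 = 1.454545
Step 2: (Eg/1.1)^1.5 = 1.454545^1.5 = 1.754247
Step 3: (Nd/1e16)^(-0.75) = (0.168)^(-0.75) = 3.810817
Step 4: Vbr = 60 * 1.754247 * 3.810817 = 401.1 V

401.1


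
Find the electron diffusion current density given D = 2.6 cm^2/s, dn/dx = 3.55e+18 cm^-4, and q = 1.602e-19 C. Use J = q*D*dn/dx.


Step 1: J = q * D * (dn/dx)
Step 2: J = 1.602e-19 * 2.6 * 3.55e+18
Step 3: J = 1.48e+00 A/cm^2

1.48e+00
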